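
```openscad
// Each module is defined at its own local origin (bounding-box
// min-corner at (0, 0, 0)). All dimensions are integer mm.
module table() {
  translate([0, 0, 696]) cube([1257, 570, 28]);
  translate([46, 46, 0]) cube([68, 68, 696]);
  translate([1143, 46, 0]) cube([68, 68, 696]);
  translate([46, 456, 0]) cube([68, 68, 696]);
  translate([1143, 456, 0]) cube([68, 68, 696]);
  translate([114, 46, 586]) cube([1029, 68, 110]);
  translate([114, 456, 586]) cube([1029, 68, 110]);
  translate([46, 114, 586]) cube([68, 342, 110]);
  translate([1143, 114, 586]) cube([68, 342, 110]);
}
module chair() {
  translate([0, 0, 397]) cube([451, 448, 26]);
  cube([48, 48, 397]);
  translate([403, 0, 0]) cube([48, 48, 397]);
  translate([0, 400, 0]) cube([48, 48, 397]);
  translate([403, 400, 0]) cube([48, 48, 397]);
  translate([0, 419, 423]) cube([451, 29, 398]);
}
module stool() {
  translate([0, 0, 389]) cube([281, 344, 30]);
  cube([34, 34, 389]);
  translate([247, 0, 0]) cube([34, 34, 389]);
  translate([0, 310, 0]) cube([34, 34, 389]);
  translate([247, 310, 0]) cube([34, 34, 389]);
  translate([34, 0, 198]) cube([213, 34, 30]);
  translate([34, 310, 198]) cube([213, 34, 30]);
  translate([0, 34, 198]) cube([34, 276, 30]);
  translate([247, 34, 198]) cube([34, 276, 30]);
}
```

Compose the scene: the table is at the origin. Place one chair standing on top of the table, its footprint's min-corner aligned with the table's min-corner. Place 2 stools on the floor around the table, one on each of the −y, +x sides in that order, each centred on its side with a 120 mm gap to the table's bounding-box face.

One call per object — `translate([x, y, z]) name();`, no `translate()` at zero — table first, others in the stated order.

table();
translate([0, 0, 724]) chair();
translate([488, -464, 0]) stool();
translate([1377, 113, 0]) stool();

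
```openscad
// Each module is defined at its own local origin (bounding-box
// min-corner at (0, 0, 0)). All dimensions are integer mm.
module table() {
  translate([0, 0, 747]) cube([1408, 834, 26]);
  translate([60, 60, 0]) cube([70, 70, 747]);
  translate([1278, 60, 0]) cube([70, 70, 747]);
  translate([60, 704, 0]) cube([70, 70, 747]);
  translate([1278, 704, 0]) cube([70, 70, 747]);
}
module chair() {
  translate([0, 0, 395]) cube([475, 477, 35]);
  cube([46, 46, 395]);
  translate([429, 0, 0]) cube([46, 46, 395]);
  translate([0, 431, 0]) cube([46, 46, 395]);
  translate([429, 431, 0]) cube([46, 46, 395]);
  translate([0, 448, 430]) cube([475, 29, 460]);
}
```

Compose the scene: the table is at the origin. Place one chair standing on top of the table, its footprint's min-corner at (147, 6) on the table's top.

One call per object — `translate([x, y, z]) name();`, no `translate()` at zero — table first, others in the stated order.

table();
translate([147, 6, 773]) chair();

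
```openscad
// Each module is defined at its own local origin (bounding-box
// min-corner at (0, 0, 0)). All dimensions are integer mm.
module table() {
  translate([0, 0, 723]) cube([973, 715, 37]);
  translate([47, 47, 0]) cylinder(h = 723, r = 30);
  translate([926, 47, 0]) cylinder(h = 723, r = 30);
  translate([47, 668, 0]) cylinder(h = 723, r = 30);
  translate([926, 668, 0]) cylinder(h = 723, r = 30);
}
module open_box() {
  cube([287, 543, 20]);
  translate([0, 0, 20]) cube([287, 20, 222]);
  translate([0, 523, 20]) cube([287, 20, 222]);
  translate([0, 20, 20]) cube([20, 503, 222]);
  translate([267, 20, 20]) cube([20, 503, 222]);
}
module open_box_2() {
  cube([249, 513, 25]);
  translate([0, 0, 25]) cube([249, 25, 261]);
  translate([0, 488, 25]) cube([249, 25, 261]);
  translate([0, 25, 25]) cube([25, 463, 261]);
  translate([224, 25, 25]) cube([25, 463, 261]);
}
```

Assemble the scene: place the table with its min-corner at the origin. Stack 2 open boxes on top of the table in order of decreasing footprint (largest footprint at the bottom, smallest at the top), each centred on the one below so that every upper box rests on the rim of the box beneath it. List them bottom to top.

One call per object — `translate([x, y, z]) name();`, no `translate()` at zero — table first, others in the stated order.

table();
translate([343, 86, 760]) open_box();
translate([362, 101, 1002]) open_box_2();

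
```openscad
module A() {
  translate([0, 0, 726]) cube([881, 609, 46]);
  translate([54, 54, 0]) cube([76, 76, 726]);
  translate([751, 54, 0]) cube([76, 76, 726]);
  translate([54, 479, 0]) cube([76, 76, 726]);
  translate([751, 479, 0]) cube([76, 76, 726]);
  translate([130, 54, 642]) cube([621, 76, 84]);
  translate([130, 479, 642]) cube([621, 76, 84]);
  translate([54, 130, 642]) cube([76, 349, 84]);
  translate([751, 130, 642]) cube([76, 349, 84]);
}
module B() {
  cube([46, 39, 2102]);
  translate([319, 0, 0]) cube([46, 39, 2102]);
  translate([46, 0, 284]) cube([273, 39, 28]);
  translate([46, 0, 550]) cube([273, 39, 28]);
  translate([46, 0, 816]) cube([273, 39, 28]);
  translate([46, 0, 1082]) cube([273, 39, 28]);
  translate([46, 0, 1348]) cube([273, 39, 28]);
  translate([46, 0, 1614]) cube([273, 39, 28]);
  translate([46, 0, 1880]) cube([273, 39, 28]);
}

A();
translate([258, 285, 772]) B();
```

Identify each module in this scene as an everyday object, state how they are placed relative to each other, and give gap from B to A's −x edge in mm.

The ladder's min-x is at 258; the table's min-x is 0; gap = 258 mm.

A is a table. B is a ladder. The ladder is on top of the table, centred. The gap from the ladder to the table's −x edge is 258 mm.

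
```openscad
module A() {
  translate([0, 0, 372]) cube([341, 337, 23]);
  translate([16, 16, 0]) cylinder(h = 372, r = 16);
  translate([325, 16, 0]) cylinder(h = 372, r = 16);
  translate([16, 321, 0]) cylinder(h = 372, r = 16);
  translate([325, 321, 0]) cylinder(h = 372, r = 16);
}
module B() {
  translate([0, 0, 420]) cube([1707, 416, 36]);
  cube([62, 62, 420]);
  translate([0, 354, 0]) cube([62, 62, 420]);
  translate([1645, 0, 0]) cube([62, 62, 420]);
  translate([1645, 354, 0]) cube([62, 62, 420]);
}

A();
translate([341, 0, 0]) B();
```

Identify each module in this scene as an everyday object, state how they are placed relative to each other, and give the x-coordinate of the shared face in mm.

A is a stool. B is a bench. The bench is against the stool's +x side, with their −y faces flush. The x-coordinate of the shared face is 341 mm.

The stool's +x face and the bench's −x face are both at x = 341 mm.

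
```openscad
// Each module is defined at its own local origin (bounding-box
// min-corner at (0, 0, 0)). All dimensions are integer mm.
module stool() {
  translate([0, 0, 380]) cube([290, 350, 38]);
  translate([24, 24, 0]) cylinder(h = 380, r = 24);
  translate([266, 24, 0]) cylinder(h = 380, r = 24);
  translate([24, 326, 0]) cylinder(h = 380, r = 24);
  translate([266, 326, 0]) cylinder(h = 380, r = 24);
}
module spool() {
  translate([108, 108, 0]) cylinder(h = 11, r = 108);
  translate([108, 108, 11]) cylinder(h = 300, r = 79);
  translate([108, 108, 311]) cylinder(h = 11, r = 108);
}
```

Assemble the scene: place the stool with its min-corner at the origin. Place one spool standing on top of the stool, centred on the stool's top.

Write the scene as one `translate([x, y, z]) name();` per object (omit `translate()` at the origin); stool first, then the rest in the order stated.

stool();
translate([37, 67, 418]) spool();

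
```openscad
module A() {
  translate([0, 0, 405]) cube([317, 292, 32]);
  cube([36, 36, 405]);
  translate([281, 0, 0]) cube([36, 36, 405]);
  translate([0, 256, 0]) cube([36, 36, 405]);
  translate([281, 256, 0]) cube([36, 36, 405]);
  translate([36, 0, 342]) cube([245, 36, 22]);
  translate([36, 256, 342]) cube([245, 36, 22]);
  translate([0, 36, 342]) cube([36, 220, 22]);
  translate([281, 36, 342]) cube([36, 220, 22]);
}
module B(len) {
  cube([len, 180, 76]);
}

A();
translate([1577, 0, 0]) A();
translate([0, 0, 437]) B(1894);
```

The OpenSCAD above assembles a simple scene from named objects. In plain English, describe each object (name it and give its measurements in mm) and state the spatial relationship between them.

A is a four-legged stool. The seat is 317×292 mm, 32 mm thick, top at z = 437 mm. It stands on four square legs, each 36×36 mm in cross-section, from z = 0 to the seat underside, each flush with a corner of the seat. Four stretchers, 36 mm wide and 22 mm tall, connect adjacent legs with their undersides at z = 342 mm, each running between the inner faces of the legs it joins and aligned with the legs' outer faces on the other axis.

B is a rectangular beam 1894 mm long (x), 180 mm deep (y), 76 mm thick (z).

The beam spans the tops of two stools placed 1260 mm apart, resting at z = 437 mm.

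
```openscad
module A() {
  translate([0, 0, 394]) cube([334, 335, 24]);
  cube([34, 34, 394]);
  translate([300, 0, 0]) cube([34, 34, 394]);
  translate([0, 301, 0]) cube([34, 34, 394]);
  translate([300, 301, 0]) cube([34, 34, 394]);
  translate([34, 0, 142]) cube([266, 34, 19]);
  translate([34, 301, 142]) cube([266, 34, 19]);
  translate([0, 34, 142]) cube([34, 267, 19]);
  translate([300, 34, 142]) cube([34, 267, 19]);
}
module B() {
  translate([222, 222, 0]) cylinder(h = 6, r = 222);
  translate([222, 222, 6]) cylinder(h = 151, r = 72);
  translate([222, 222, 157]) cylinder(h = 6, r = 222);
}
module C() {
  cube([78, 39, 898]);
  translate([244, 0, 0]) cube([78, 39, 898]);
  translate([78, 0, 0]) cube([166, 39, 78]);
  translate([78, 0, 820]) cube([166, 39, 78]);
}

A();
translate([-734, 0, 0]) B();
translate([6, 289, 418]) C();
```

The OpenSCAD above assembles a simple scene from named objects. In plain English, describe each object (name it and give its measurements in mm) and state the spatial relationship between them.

A is a four-legged stool. The seat is a 334×335×24 mm slab whose top surface is at z = 418 mm; four square legs, each 34×34 mm in cross-section, run from the floor (z = 0) to the underside of the seat, each flush with a corner of the seat. Four stretchers, 34 mm wide and 19 mm tall, connect adjacent legs with their undersides at z = 142 mm, each running between the inner faces of the legs it joins and aligned with the legs' outer faces on the other axis.

B is a spool: two coaxial disc flanges of radius 222 mm and thickness 6 mm, joined by a core cylinder of radius 72 mm and height 151 mm. The lower flange rests on z = 0 and the three cylinders share a vertical axis.

C is a picture frame with a 166×742 mm rectangular opening (x by z) and a uniform 78 mm border on every side. Frame depth is 39 mm along y. It is built from two vertical stiles running the full outside height and two horizontal rails spanning the gap between the stiles.

The spool is on the floor beside the stool on its −x side. The picture frame is on top of the stool.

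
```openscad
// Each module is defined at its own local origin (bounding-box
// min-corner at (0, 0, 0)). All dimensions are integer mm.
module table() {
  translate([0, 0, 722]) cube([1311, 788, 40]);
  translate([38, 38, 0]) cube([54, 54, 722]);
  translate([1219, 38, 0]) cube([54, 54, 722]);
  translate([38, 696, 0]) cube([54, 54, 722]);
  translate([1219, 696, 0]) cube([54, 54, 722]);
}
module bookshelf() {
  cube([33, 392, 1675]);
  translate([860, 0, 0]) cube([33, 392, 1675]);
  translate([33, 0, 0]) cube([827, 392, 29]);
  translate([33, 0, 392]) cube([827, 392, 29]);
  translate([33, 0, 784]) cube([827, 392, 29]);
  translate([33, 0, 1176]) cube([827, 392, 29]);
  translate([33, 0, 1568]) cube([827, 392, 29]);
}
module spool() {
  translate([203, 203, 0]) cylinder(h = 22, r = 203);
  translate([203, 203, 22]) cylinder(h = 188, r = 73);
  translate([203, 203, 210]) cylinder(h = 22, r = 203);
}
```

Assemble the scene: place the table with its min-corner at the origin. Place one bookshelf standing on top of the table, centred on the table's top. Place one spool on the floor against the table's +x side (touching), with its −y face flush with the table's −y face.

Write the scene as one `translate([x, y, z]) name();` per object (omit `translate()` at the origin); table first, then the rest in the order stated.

table();
translate([209, 198, 762]) bookshelf();
translate([1311, 0, 0]) spool();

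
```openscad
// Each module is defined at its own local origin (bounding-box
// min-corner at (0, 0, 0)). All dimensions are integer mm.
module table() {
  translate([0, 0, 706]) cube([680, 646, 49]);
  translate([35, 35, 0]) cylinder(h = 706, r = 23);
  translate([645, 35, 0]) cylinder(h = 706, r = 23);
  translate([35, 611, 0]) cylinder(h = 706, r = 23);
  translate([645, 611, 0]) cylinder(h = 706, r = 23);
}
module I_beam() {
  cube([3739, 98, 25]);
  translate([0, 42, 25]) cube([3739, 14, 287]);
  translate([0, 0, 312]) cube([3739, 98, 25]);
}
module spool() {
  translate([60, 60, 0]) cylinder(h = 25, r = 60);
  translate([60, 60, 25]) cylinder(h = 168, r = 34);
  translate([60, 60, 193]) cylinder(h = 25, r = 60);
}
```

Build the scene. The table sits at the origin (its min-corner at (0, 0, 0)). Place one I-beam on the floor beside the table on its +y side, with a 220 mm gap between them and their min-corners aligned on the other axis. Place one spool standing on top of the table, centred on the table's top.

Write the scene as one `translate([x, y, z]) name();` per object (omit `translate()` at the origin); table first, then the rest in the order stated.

table();
translate([0, 866, 0]) I_beam();
translate([280, 263, 755]) spool();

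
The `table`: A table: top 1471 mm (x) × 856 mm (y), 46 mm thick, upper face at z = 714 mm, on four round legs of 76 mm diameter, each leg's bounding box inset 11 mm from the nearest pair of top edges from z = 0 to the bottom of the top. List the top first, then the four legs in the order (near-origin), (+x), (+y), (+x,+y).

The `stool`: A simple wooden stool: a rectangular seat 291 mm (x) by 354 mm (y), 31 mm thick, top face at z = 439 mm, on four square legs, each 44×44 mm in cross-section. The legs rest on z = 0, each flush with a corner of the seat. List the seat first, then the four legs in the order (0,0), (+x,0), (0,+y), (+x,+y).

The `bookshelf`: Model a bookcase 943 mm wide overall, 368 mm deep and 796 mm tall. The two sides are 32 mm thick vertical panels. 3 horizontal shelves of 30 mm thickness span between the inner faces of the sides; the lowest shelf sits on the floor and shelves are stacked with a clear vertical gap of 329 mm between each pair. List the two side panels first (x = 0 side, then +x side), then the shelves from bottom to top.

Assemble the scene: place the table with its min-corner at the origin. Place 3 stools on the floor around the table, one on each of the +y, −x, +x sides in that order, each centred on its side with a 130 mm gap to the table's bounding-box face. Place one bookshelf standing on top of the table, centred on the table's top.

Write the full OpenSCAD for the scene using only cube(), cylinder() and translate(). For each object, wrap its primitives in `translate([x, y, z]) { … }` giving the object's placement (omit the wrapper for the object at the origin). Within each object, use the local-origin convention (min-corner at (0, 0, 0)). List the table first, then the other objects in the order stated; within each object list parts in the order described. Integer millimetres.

translate([0, 0, 668]) cube([1471, 856, 46]);
translate([49, 49, 0]) cylinder(h = 668, r = 38);
translate([1422, 49, 0]) cylinder(h = 668, r = 38);
translate([49, 807, 0]) cylinder(h = 668, r = 38);
translate([1422, 807, 0]) cylinder(h = 668, r = 38);
translate([590, 986, 0]) {
  translate([0, 0, 408]) cube([291, 354, 31]);
  cube([44, 44, 408]);
  translate([247, 0, 0]) cube([44, 44, 408]);
  translate([0, 310, 0]) cube([44, 44, 408]);
  translate([247, 310, 0]) cube([44, 44, 408]);
}
translate([-421, 251, 0]) {
  translate([0, 0, 408]) cube([291, 354, 31]);
  cube([44, 44, 408]);
  translate([247, 0, 0]) cube([44, 44, 408]);
  translate([0, 310, 0]) cube([44, 44, 408]);
  translate([247, 310, 0]) cube([44, 44, 408]);
}
translate([1601, 251, 0]) {
  translate([0, 0, 408]) cube([291, 354, 31]);
  cube([44, 44, 408]);
  translate([247, 0, 0]) cube([44, 44, 408]);
  translate([0, 310, 0]) cube([44, 44, 408]);
  translate([247, 310, 0]) cube([44, 44, 408]);
}
translate([264, 244, 714]) {
  cube([32, 368, 796]);
  translate([911, 0, 0]) cube([32, 368, 796]);
  translate([32, 0, 0]) cube([879, 368, 30]);
  translate([32, 0, 359]) cube([879, 368, 30]);
  translate([32, 0, 718]) cube([879, 368, 30]);
}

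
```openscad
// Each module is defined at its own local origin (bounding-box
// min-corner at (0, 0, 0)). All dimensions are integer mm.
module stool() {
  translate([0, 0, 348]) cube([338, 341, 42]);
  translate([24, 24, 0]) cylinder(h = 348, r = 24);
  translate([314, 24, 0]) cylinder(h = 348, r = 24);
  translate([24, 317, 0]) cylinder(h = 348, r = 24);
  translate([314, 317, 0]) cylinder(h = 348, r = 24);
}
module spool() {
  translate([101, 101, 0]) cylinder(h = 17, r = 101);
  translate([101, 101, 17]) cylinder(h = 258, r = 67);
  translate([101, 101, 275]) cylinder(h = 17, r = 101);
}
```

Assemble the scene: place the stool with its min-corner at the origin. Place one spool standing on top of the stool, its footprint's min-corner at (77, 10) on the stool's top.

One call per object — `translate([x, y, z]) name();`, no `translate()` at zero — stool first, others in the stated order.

stool();
translate([77, 10, 390]) spool();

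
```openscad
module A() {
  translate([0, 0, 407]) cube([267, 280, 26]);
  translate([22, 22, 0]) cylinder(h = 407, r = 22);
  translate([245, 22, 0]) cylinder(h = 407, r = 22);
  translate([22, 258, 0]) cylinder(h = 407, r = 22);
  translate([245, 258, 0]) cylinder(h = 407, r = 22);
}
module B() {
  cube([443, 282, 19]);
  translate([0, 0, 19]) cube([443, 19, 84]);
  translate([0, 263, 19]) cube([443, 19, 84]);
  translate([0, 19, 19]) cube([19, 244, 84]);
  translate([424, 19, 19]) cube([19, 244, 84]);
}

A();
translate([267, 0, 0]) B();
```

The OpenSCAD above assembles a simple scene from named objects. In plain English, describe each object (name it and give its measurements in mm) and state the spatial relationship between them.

A is a four-legged stool. The seat is 267×280 mm, 26 mm thick, top at z = 433 mm. It stands on four round legs, each 44 mm in diameter, from z = 0 to the seat underside, each leg's axis is inset half a diameter from the nearest pair of seat edges (so the leg's bounding box is flush with the corner).

B is an open storage box with external size 443×282×103 mm and wall thickness 19 mm (the base is also 19 mm thick). The base covers the whole footprint; the four walls stand on the base, with the y-facing walls full-width and the x-facing walls fitting between their inner faces.

The open box is against the stool's +x side, with their −y faces flush.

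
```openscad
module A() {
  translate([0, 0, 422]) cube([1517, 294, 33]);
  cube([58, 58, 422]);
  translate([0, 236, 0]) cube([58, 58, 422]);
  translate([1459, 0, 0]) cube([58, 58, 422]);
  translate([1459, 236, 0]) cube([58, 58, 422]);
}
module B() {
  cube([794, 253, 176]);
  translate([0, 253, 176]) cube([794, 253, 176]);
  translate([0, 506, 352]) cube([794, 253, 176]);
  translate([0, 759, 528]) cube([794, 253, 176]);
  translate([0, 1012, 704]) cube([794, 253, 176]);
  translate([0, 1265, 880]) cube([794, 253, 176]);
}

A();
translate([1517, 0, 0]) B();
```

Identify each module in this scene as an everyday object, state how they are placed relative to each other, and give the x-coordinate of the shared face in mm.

A is a bench. B is a staircase. The staircase is against the bench's +x side, with their −y faces flush. The x-coordinate of the shared face is 1517 mm.

The bench's +x face and the staircase's −x face are both at x = 1517 mm.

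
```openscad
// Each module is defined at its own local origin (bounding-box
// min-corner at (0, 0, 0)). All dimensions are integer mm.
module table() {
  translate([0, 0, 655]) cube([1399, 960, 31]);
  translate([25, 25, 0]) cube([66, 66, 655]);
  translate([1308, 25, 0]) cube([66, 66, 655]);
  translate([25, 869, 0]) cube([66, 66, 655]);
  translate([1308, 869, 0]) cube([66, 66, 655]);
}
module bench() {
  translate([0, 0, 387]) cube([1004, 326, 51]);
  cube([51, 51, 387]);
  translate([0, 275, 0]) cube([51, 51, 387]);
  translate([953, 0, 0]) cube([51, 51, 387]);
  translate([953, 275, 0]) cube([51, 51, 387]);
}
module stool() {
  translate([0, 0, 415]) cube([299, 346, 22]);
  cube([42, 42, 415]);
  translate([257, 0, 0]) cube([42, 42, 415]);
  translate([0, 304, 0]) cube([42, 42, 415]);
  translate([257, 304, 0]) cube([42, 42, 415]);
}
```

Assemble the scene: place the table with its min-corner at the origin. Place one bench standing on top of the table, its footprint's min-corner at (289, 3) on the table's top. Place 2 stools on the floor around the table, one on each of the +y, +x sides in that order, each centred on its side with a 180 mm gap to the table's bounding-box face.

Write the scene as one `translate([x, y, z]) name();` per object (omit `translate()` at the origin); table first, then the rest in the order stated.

table();
translate([289, 3, 686]) bench();
translate([550, 1140, 0]) stool();
translate([1579, 307, 0]) stool();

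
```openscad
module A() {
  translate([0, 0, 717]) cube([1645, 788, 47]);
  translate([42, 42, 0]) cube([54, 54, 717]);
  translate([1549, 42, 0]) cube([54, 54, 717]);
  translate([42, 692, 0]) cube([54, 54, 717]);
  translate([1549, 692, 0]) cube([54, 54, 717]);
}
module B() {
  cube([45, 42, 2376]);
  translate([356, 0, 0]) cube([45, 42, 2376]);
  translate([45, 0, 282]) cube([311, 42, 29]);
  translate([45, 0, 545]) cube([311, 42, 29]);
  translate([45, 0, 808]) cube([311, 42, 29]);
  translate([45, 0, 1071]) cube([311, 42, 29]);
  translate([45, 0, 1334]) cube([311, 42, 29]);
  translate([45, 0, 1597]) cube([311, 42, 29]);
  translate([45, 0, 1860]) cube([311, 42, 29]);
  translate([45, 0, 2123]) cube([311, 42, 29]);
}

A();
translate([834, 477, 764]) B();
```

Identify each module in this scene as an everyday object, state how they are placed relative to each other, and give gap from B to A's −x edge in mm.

A is a table. B is a ladder. The ladder is on top of the table. The gap from the ladder to the table's −x edge is 834 mm.

The ladder's min-x is at 834; the table's min-x is 0; gap = 834 mm.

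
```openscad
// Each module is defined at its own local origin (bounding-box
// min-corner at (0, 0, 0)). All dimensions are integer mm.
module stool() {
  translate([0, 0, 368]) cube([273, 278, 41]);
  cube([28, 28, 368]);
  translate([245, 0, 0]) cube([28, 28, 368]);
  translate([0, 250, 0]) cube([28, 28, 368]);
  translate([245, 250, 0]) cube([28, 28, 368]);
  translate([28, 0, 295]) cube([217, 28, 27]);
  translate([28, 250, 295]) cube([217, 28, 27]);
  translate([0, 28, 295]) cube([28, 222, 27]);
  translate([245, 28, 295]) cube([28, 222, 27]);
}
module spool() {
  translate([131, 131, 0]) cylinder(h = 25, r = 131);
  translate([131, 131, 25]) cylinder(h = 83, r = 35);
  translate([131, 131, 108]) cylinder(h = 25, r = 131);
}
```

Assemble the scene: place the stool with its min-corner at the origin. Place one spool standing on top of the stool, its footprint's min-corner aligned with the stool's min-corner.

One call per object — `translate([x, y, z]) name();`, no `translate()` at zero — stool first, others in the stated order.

stool();
translate([0, 0, 409]) spool();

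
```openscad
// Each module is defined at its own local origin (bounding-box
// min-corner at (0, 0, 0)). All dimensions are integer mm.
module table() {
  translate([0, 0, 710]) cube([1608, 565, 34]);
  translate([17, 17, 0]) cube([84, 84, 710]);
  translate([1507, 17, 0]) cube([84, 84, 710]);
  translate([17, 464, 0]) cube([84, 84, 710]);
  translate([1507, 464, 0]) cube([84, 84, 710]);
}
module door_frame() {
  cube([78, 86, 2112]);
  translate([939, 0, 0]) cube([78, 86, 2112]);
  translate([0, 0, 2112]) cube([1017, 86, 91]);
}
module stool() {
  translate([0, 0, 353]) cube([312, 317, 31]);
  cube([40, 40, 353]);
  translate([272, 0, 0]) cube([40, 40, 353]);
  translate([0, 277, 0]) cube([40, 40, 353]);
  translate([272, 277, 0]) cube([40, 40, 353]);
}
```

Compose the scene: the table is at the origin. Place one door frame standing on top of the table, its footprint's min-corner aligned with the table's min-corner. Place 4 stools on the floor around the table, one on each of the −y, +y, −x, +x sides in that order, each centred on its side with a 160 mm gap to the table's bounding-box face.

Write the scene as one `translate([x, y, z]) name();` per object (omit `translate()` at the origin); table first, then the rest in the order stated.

table();
translate([0, 0, 744]) door_frame();
translate([648, -477, 0]) stool();
translate([648, 725, 0]) stool();
translate([-472, 124, 0]) stool();
translate([1768, 124, 0]) stool();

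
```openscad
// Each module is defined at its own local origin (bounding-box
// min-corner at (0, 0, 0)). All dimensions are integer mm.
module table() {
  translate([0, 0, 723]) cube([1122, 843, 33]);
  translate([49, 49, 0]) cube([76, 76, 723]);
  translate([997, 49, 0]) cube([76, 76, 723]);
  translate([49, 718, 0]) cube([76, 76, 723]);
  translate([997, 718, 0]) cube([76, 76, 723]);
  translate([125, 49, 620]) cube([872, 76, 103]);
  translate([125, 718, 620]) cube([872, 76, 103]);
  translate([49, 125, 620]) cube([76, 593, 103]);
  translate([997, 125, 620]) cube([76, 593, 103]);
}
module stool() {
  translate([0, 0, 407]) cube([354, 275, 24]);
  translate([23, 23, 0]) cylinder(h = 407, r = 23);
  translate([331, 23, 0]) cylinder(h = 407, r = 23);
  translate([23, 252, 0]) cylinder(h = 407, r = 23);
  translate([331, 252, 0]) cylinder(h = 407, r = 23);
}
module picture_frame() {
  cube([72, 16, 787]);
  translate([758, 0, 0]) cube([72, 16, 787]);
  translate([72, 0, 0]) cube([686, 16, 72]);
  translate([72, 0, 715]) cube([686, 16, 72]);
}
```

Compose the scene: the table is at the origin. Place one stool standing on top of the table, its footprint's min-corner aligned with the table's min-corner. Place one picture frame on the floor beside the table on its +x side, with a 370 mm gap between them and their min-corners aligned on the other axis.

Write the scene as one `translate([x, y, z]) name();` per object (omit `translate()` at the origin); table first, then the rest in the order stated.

table();
translate([0, 0, 756]) stool();
translate([1492, 0, 0]) picture_frame();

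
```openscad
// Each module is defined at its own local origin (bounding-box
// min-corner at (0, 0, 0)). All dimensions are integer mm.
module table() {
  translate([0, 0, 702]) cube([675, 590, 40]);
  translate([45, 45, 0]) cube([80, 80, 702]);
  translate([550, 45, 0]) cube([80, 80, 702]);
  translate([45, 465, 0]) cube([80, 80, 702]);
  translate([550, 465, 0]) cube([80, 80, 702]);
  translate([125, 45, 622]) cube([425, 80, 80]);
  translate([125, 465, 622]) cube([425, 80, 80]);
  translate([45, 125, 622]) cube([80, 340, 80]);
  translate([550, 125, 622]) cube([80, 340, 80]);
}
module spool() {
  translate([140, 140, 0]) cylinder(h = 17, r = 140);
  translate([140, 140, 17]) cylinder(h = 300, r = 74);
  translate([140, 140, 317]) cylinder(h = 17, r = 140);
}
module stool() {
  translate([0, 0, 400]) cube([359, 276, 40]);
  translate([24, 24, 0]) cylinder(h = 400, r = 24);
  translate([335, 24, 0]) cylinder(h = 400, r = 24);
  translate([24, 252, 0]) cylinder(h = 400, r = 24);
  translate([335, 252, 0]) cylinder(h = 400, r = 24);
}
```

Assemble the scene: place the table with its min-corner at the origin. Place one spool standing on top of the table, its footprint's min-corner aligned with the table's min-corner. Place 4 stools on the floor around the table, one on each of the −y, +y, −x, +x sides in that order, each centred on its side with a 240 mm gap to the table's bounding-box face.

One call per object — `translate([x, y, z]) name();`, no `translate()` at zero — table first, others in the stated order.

table();
translate([0, 0, 742]) spool();
translate([158, -516, 0]) stool();
translate([158, 830, 0]) stool();
translate([-599, 157, 0]) stool();
translate([915, 157, 0]) stool();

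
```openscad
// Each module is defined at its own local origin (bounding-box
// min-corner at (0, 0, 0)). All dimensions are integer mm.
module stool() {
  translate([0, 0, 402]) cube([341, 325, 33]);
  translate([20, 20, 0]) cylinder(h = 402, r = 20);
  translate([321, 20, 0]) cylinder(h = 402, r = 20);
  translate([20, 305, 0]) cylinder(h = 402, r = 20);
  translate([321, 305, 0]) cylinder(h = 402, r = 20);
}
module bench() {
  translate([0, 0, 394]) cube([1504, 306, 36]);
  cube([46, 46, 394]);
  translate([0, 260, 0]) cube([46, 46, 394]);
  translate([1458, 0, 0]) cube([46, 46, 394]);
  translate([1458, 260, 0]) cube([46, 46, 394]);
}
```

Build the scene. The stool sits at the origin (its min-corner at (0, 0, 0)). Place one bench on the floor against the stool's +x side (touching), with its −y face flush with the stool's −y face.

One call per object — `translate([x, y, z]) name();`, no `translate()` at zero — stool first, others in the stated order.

stool();
translate([341, 0, 0]) bench();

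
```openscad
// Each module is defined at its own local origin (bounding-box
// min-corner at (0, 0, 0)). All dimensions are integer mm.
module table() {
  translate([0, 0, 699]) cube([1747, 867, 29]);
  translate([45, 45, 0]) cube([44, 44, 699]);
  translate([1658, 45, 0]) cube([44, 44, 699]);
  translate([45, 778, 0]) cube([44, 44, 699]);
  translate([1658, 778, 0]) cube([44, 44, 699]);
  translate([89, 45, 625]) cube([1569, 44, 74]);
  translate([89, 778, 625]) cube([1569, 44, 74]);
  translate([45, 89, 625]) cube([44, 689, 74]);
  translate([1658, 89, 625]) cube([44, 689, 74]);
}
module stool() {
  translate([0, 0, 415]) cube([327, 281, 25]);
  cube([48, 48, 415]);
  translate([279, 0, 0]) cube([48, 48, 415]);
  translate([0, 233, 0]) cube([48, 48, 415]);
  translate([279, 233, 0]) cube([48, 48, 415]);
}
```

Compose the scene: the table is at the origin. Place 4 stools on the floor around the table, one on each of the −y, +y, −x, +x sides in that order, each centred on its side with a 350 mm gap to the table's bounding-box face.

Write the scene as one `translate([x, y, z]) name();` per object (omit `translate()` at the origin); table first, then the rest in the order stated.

table();
translate([710, -631, 0]) stool();
translate([710, 1217, 0]) stool();
translate([-677, 293, 0]) stool();
translate([2097, 293, 0]) stool();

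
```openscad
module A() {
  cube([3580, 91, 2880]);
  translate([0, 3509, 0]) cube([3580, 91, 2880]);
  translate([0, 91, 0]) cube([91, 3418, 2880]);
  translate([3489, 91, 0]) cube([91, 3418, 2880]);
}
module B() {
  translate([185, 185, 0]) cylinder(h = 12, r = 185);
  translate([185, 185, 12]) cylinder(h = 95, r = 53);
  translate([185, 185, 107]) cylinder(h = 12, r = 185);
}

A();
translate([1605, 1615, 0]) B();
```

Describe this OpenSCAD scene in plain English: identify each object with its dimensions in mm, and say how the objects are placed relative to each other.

A is the wall frame of a small rectangular building: four walls, each 2880 mm tall and 91 mm thick, enclosing a footprint 3580 mm (x) by 3600 mm (y) outside-to-outside, with no floor or roof. The front and back walls (the −y and +y sides) span the full width; the two side walls fit between them.

B is a spool: two coaxial disc flanges of radius 185 mm and thickness 12 mm, joined by a core cylinder of radius 53 mm and height 95 mm. The lower flange rests on z = 0 and the three cylinders share a vertical axis.

The spool sits inside the house frame, centred.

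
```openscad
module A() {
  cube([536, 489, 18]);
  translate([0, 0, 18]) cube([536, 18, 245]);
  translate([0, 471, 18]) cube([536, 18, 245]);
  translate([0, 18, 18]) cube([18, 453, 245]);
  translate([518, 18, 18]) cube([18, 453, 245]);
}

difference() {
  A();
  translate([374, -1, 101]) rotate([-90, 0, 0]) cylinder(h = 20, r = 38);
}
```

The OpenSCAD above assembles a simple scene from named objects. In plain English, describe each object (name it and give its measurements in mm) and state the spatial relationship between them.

A is an open storage box with external size 536×489×263 mm and wall thickness 18 mm (the base is also 18 mm thick). The base covers the whole footprint; the four walls stand on the base, with the y-facing walls full-width and the x-facing walls fitting between their inner faces.

The open box has a circular hole of radius 38 mm through its front wall, centred at (x = 374, z = 101).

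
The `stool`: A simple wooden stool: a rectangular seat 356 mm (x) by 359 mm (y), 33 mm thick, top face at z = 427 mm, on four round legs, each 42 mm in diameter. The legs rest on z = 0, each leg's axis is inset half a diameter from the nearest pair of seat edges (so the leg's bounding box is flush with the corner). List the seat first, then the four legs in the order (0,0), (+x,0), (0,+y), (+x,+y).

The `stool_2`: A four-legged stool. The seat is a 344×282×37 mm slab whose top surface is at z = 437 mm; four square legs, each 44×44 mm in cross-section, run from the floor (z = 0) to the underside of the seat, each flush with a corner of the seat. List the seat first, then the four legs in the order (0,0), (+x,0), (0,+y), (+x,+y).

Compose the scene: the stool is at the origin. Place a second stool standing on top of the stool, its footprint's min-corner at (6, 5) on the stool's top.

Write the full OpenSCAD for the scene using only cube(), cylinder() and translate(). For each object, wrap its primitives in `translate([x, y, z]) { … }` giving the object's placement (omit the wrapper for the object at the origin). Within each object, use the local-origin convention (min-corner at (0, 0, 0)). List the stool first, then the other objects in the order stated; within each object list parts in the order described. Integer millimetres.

translate([0, 0, 394]) cube([356, 359, 33]);
translate([21, 21, 0]) cylinder(h = 394, r = 21);
translate([335, 21, 0]) cylinder(h = 394, r = 21);
translate([21, 338, 0]) cylinder(h = 394, r = 21);
translate([335, 338, 0]) cylinder(h = 394, r = 21);
translate([6, 5, 427]) {
  translate([0, 0, 400]) cube([344, 282, 37]);
  cube([44, 44, 400]);
  translate([300, 0, 0]) cube([44, 44, 400]);
  translate([0, 238, 0]) cube([44, 44, 400]);
  translate([300, 238, 0]) cube([44, 44, 400]);
}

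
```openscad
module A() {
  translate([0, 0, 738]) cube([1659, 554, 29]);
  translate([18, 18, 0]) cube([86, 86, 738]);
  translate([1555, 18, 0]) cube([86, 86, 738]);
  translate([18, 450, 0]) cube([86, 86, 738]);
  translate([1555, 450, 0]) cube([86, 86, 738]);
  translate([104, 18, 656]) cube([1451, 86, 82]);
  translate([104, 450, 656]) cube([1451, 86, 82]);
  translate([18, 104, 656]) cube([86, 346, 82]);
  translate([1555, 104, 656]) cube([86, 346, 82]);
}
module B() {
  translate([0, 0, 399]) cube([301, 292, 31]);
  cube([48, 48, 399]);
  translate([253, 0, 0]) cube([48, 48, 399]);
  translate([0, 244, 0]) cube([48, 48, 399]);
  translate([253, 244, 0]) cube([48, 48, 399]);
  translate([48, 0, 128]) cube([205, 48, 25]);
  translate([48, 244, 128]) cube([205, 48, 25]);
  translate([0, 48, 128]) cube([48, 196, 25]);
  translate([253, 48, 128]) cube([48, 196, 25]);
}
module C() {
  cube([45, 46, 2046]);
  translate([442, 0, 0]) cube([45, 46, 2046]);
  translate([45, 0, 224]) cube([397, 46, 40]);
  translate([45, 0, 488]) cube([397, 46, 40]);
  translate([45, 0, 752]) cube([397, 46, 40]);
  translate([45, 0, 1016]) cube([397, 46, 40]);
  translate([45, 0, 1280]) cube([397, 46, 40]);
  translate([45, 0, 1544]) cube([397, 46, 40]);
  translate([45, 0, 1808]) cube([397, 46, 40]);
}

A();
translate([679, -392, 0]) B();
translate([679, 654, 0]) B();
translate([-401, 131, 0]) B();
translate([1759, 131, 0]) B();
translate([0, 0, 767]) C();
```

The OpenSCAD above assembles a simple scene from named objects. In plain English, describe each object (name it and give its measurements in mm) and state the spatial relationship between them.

A is a table with a 1659×554 mm rectangular top, 29 mm thick, top surface at z = 767 mm, supported by four 86×86 mm square legs, each inset 18 mm from the nearest pair of top edges, running from the floor. Four apron rails, 86 mm thick and 82 mm tall, run between adjacent legs with their top edges flush with the underside of the top and their outer faces flush with the legs' outer faces.

B is a simple wooden stool: a rectangular seat 301 mm (x) by 292 mm (y), 31 mm thick, top face at z = 430 mm, on four square legs, each 48×48 mm in cross-section. The legs rest on z = 0, each flush with a corner of the seat. Four stretchers, 48 mm wide and 25 mm tall, connect adjacent legs with their undersides at z = 128 mm, each running between the inner faces of the legs it joins and aligned with the legs' outer faces on the other axis.

C is a wooden ladder with two side rails of 45×46 mm section and 2046 mm height, set 487 mm apart overall. Between them run 7 rectangular rungs (46 mm deep, 40 mm thick), front faces flush with the rails' −y face. The bottom of the first rung is 224 mm above the floor and each subsequent rung is 264 mm higher than the one below.

Four stools sit around the table at the −y, +y, −x, +x sides. The ladder is on top of the table.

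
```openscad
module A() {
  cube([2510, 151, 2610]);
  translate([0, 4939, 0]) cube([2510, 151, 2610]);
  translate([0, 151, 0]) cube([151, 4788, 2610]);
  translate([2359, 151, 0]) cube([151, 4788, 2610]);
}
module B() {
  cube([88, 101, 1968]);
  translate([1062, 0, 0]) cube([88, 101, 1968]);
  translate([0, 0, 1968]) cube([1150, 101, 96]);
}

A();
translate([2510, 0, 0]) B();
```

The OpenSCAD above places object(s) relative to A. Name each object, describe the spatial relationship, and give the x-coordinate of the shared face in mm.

The house frame's +x face and the door frame's −x face are both at x = 2510 mm.

A is a house frame. B is a door frame. The door frame is against the house frame's +x side, with their −y faces flush. The x-coordinate of the shared face is 2510 mm.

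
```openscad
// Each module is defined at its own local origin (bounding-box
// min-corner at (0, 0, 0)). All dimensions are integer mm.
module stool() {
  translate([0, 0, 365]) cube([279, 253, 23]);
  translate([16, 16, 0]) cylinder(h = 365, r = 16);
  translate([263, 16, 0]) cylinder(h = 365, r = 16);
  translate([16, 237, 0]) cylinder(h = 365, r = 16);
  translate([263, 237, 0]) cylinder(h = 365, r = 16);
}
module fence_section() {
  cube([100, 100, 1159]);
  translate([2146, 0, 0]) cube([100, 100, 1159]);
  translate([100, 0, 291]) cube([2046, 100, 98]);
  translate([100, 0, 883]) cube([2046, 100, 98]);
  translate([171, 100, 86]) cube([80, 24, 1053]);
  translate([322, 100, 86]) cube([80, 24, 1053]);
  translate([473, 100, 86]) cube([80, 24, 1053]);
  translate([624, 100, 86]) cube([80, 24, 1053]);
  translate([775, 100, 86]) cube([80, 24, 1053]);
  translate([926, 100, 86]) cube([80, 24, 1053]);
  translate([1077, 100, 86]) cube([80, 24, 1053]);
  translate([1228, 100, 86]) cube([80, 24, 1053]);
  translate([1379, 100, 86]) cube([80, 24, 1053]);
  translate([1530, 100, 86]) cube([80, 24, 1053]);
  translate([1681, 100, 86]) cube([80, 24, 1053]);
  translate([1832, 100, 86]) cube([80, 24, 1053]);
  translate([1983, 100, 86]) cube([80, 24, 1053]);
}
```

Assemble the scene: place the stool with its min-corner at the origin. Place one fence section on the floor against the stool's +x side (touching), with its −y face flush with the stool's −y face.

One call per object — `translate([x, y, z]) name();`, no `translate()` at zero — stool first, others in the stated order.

stool();
translate([279, 0, 0]) fence_section();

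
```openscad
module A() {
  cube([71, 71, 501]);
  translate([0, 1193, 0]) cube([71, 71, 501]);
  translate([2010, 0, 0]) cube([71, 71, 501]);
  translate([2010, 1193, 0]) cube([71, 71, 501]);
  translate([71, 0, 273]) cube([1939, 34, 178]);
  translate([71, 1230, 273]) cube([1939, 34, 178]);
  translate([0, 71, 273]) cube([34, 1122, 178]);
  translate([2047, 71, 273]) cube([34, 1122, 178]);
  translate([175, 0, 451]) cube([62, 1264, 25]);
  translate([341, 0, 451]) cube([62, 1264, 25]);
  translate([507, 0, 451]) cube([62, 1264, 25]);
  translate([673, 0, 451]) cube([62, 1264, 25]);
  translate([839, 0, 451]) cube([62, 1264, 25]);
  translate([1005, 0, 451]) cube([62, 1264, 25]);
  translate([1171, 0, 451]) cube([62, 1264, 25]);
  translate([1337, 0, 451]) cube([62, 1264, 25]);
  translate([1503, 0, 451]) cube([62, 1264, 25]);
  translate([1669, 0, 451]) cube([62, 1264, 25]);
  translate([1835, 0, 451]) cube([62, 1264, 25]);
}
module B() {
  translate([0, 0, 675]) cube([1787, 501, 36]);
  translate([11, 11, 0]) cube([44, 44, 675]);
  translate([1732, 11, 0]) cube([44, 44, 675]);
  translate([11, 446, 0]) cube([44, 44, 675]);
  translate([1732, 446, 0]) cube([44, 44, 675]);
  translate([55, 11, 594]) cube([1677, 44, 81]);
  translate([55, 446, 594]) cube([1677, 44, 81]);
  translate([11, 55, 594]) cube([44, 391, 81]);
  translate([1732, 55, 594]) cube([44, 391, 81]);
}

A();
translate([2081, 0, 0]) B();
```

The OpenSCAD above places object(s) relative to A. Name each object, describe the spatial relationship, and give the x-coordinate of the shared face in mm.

A is a bed frame. B is a table. The table is against the bed frame's +x side, with their −y faces flush. The x-coordinate of the shared face is 2081 mm.

The bed frame's +x face and the table's −x face are both at x = 2081 mm.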